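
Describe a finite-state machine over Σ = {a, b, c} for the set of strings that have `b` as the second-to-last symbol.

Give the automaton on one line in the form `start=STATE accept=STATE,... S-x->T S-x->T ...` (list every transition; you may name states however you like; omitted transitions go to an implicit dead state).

start=s0 accept=s7,s8,s9 s0-a->s1 s0-b->s2 s0-c->s3 s1-a->s4 s1-b->s5 s1-c->s6 s2-a->s7 s2-b->s8 s2-c->s9 s3-a->s10 s3-b->s11 s3-c->s12 s4-a->s4 s4-b->s5 s4-c->s6 s5-a->s7 s5-b->s8 s5-c->s9 s6-a->s10 s6-b->s11 s6-c->s12 s7-a->s4 s7-b->s5 s7-c->s6 s8-a->s7 s8-b->s8 s8-c->s9 s9-a->s10 s9-b->s11 s9-c->s12 s10-a->s4 s10-b->s5 s10-c->s6 s11-a->s7 s11-b->s8 s11-c->s9 s12-a->s10 s12-b->s11 s12-c->s12

Because acceptance depends on a position counted from the end, the machine has to buffer the most recent 2 symbols. Make each state the string of the last up-to-2 symbols read; on input `x` shift the window left and append `x`. Accept when the buffered window has length 2 and begins with `b`.
13 states suffice.
          a    b    c  
>  s0     s1   s2   s3 
   s1     s4   s5   s6 
   s2     s7   s8   s9 
   s3    s10  s11  s12 
   s4     s4   s5   s6 
   s5     s7   s8   s9 
   s6    s10  s11  s12 
 * s7     s4   s5   s6 
 * s8     s7   s8   s9 
 * s9    s10  s11  s12 
   s10    s4   s5   s6 
   s11    s7   s8   s9 
   s12   s10  s11  s12 
(> = start, * = accepting)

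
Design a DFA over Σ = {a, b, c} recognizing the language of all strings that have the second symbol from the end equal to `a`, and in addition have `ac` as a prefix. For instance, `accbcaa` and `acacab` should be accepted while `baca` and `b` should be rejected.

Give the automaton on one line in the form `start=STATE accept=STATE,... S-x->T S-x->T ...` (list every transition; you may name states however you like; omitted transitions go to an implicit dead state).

Build one automaton per condition and run them in lockstep. One (13 states) tracks the last 2 symbols read; the other (4 states) tracks whether the input so far still matches the prefix `ac`. Each combined state is a pair, one component from each; accept when both components accept. After merging equivalent states the machine shrinks.
With 7 states:
        a   b   c  
>  q0   q1  q2  q2 
   q1   q2  q2  q3 
   q2   q2  q2  q2 
 * q3   q4  q5  q5 
   q4   q6  q3  q3 
   q5   q4  q5  q5 
 * q6   q6  q3  q3 
(> = start, * = accepting)

start=q0 accept=q3,q6 q0-a->q1 q0-b->q2 q0-c->q2 q1-a->q2 q1-b->q2 q1-c->q3 q2-a->q2 q2-b->q2 q2-c->q2 q3-a->q4 q3-b->q5 q3-c->q5 q4-a->q6 q4-b->q3 q4-c->q3 q5-a->q4 q5-b->q5 q5-c->q5 q6-a->q6 q6-b->q3 q6-c->q3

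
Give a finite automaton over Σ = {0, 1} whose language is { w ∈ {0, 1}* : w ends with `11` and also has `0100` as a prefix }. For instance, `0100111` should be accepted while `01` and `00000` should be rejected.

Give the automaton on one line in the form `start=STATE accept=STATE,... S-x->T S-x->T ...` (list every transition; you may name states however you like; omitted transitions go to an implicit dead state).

start=S0 accept=S9 S0-0->S1 S0-1->S2 S1-0->S3 S1-1->S4 S2-0->S3 S2-1->S5 S3-0->S3 S3-1->S2 S4-0->S6 S4-1->S5 S5-0->S3 S5-1->S5 S6-0->S7 S6-1->S2 S7-0->S7 S7-1->S8 S8-0->S7 S8-1->S9 S9-0->S7 S9-1->S9

Handle the two conditions separately and then intersect. One (3 states) tracks how much of the suffix `11` has currently been matched; the other (6 states) tracks whether the input so far still matches the prefix `0100`. Each combined state is a pair, one component from each; accept when both components accept.
        0   1  
>  S0   S1  S2 
   S1   S3  S4 
   S2   S3  S5 
   S3   S3  S2 
   S4   S6  S5 
   S5   S3  S5 
   S6   S7  S2 
   S7   S7  S8 
   S8   S7  S9 
 * S9   S7  S9 
(> = start, * = accepting)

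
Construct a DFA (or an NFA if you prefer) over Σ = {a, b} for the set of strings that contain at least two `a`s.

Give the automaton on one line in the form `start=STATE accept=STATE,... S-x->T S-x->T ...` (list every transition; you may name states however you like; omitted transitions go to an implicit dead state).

Count `a`s, saturating at 3: states s0 through s2 mean 0 through 2 `a`s seen; s3 means more than 2. Each `a` increments (capped at s3); other symbols loop. Accept from {s2, s3}.
A 4-state machine:
        a   b  
>  s0   s1  s0 
   s1   s2  s1 
 * s2   s3  s2 
 * s3   s3  s3 
(> = start, * = accepting)

start=s0 accept=s2,s3 s0-a->s1 s0-b->s0 s1-a->s2 s1-b->s1 s2-a->s3 s2-b->s2 s3-a->s3 s3-b->s3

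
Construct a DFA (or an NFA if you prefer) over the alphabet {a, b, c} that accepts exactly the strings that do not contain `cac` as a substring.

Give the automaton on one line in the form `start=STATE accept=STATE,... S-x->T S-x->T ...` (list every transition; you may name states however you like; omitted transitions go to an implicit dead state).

start=q0 accept=q0,q1,q2 q0-a->q0 q0-b->q0 q0-c->q1 q1-a->q2 q1-b->q0 q1-c->q1 q2-a->q0 q2-b->q0 q2-c->q3 q3-a->q3 q3-b->q3 q3-c->q3

This is the complement of 'contains `cac`'. Use the same substring-matching states — q0 through q3 holding how much of `cac` has just been matched — but flip the accepting set: everything except the trap q3 accepts.
With 4 states:
        a   b   c  
>* q0   q0  q0  q1 
 * q1   q2  q0  q1 
 * q2   q0  q0  q3 
   q3   q3  q3  q3 
(> = start, * = accepting)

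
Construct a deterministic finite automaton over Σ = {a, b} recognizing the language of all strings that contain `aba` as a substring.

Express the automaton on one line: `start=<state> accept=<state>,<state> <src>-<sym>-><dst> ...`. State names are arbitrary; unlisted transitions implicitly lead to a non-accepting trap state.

start=q0 accept=q3 q0-a->q1 q0-b->q0 q1-a->q1 q1-b->q2 q2-a->q3 q2-b->q0 q3-a->q3 q3-b->q3

Track how much of `aba` has been matched so far: state q0 is no progress, q3 is the absorbing accept state reached once `aba` has occurred. Intermediate states record partial matches; on a mismatch, fall back to the longest reusable overlap.
4 states suffice.
        a   b  
>  q0   q1  q0 
   q1   q1  q2 
   q2   q3  q0 
 * q3   q3  q3 
(> = start, * = accepting)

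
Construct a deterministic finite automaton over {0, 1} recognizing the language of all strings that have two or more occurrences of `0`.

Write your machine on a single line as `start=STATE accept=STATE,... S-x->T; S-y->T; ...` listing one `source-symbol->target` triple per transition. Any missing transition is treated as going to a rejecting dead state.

Count `0`s, saturating at 3: states A through C mean 0 through 2 `0`s seen; D means more than 2. Each `0` increments (capped at D); other symbols loop. Accept from {C, D}.
       0  1 
>  A   B  A 
   B   C  B 
 * C   D  C 
 * D   D  D 
(> = start, * = accepting)

start=A; accept=C,D; A-0->B; A-1->A; B-0->C; B-1->B; C-0->D; C-1->C; D-0->D; D-1->D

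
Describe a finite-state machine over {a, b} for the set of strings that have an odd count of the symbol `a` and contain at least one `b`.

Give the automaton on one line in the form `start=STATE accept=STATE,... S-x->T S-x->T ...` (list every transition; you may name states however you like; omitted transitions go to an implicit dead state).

start=q0 accept=q3,q5 q0-a->q1 q0-b->q2 q1-a->q0 q1-b->q3 q2-a->q3 q2-b->q4 q3-a->q2 q3-b->q5 q4-a->q5 q4-b->q4 q5-a->q4 q5-b->q5

Build one automaton per condition and run them in lockstep. One (2 states) tracks the count of `a`s modulo 2; the other (3 states) tracks the count of `b`s, saturating at 2. Each combined state is a pair, one component from each; accept when both components accept.
6 states suffice.
        a   b  
>  q0   q1  q2 
   q1   q0  q3 
   q2   q3  q4 
 * q3   q2  q5 
   q4   q5  q4 
 * q5   q4  q5 
(> = start, * = accepting)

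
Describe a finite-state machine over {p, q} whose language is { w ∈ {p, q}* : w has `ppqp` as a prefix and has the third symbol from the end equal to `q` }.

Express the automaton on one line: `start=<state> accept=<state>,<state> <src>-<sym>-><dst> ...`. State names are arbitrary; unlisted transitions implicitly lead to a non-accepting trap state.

start=S0 accept=S17,S18,S22,S23 S0-p->S1 S0-q->S2 S1-p->S3 S1-q->S4 S2-p->S5 S2-q->S6 S3-p->S7 S3-q->S8 S4-p->S9 S4-q->S10 S5-p->S11 S5-q->S12 S6-p->S13 S6-q->S14 S7-p->S7 S7-q->S15 S8-p->S16 S8-q->S10 S9-p->S11 S9-q->S12 S10-p->S13 S10-q->S14 S11-p->S7 S11-q->S15 S12-p->S9 S12-q->S10 S13-p->S11 S13-q->S12 S14-p->S13 S14-q->S14 S15-p->S9 S15-q->S10 S16-p->S17 S16-q->S18 S17-p->S19 S17-q->S20 S18-p->S16 S18-q->S21 S19-p->S19 S19-q->S20 S20-p->S16 S20-q->S21 S21-p->S22 S21-q->S23 S22-p->S17 S22-q->S18 S23-p->S22 S23-q->S23

Run two small machines in parallel and take their product. The first has 6 states tracking whether the input so far still matches the prefix `ppqp`; the second has 15 states tracking the last 3 symbols read. A product state is a pair (one from each), accepting exactly when both do.
With 24 states:
          p    q  
>  S0     S1   S2 
   S1     S3   S4 
   S2     S5   S6 
   S3     S7   S8 
   S4     S9  S10 
   S5    S11  S12 
   S6    S13  S14 
   S7     S7  S15 
   S8    S16  S10 
   S9    S11  S12 
   S10   S13  S14 
   S11    S7  S15 
   S12    S9  S10 
   S13   S11  S12 
   S14   S13  S14 
   S15    S9  S10 
   S16   S17  S18 
 * S17   S19  S20 
 * S18   S16  S21 
   S19   S19  S20 
   S20   S16  S21 
   S21   S22  S23 
 * S22   S17  S18 
 * S23   S22  S23 
(> = start, * = accepting)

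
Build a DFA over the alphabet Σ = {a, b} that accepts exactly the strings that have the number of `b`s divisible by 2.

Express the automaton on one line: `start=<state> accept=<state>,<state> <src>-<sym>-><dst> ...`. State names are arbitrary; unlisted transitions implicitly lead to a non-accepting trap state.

Keep the running count of `b`s modulo 2: each `b` advances along the cycle q0 → q1 → q0 while other symbols loop. Accept at q0.
With 2 states:
        a   b  
>* q0   q0  q1 
   q1   q1  q0 
(> = start, * = accepting)

start=q0 accept=q0 q0-a->q0 q0-b->q1 q1-a->q1 q1-b->q0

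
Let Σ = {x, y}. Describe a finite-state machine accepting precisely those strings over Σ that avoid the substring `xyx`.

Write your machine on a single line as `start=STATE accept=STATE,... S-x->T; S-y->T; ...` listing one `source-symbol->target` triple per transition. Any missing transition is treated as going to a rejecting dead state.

start=q0; accept=q0,q1,q2; q0-x->q1; q0-y->q0; q1-x->q1; q1-y->q2; q2-x->q3; q2-y->q0; q3-x->q3; q3-y->q3

Track partial matches of the forbidden pattern `xyx`. State q3 is a dead state reached once `xyx` has occurred; every other state accepts. q0 means no part of `xyx` is currently matched.
With 4 states:
        x   y  
>* q0   q1  q0 
 * q1   q1  q2 
 * q2   q3  q0 
   q3   q3  q3 
(> = start, * = accepting)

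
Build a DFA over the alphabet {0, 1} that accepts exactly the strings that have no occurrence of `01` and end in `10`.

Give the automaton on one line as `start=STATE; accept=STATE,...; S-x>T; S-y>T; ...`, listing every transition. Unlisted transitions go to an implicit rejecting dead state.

start=A; accept=D; A-0>B; A-1>C; B-0>B; B-1>B; C-0>D; C-1>C; D-0>B; D-1>B

Run two small machines in parallel and take their product. The first has 3 states tracking partial matches of the forbidden pattern `01`; the second has 3 states tracking how much of the suffix `10` has currently been matched. A product state is a pair (one from each), accepting exactly when both do. Equivalent product states are then merged.
       0  1 
>  A   B  C 
   B   B  B 
   C   D  C 
 * D   B  B 
(> = start, * = accepting)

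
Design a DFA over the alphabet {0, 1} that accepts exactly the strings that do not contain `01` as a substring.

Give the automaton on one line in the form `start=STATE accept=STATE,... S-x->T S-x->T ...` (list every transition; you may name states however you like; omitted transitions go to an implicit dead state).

Track partial matches of the forbidden pattern `01`. State q2 is a dead state reached once `01` has occurred; every other state accepts. q0 means no part of `01` is currently matched.
        0   1  
>* q0   q1  q0 
 * q1   q1  q2 
   q2   q2  q2 
(> = start, * = accepting)

start=q0 accept=q0,q1 q0-0->q1 q0-1->q0 q1-0->q1 q1-1->q2 q2-0->q2 q2-1->q2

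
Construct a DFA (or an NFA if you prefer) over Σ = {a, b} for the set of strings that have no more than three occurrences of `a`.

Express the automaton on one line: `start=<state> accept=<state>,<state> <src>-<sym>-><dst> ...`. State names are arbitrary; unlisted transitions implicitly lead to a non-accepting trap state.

Count `a`s, saturating at 4: states q0 through q3 mean 0 through 3 `a`s seen; q4 means more than 3. Each `a` increments (capped at q4); other symbols loop. Accept from {q0, q1, q2, q3}.
5 states suffice.
        a   b  
>* q0   q1  q0 
 * q1   q2  q1 
 * q2   q3  q2 
 * q3   q4  q3 
   q4   q4  q4 
(> = start, * = accepting)

start=q0 accept=q0,q1,q2,q3 q0-a->q1 q0-b->q0 q1-a->q2 q1-b->q1 q2-a->q3 q2-b->q2 q3-a->q4 q3-b->q3 q4-a->q4 q4-b->q4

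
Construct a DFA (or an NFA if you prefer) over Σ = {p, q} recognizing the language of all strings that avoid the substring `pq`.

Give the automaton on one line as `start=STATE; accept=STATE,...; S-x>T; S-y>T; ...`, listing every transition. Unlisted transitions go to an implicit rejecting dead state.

start=s0; accept=s0,s1; s0-p>s1; s0-q>s0; s1-p>s1; s1-q>s2; s2-p>s2; s2-q>s2

This is the complement of 'contains `pq`'. Use the same substring-matching states — s0 through s2 holding how much of `pq` has just been matched — but flip the accepting set: everything except the trap s2 accepts.
        p   q  
>* s0   s1  s0 
 * s1   s1  s2 
   s2   s2  s2 
(> = start, * = accepting)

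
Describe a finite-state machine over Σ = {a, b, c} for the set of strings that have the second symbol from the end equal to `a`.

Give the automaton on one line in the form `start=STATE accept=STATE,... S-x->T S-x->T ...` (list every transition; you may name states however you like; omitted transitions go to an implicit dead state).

Because acceptance depends on a position counted from the end, the machine has to buffer the most recent 2 symbols. Make each state the string of the last up-to-2 symbols read; on input `x` shift the window left and append `x`. Accept when the buffered window has length 2 and begins with `a`.
With 13 states:
          a    b    c  
>  s0     s1   s2   s3 
   s1     s4   s5   s6 
   s2     s7   s8   s9 
   s3    s10  s11  s12 
 * s4     s4   s5   s6 
 * s5     s7   s8   s9 
 * s6    s10  s11  s12 
   s7     s4   s5   s6 
   s8     s7   s8   s9 
   s9    s10  s11  s12 
   s10    s4   s5   s6 
   s11    s7   s8   s9 
   s12   s10  s11  s12 
(> = start, * = accepting)

start=s0 accept=s4,s5,s6 s0-a->s1 s0-b->s2 s0-c->s3 s1-a->s4 s1-b->s5 s1-c->s6 s2-a->s7 s2-b->s8 s2-c->s9 s3-a->s10 s3-b->s11 s3-c->s12 s4-a->s4 s4-b->s5 s4-c->s6 s5-a->s7 s5-b->s8 s5-c->s9 s6-a->s10 s6-b->s11 s6-c->s12 s7-a->s4 s7-b->s5 s7-c->s6 s8-a->s7 s8-b->s8 s8-c->s9 s9-a->s10 s9-b->s11 s9-c->s12 s10-a->s4 s10-b->s5 s10-c->s6 s11-a->s7 s11-b->s8 s11-c->s9 s12-a->s10 s12-b->s11 s12-c->s12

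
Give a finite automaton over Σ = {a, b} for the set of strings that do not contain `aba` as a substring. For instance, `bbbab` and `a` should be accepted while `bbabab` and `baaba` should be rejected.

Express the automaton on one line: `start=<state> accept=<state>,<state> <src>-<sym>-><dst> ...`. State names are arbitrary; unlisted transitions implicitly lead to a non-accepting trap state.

Track partial matches of the forbidden pattern `aba`. State q3 is a dead state reached once `aba` has occurred; every other state accepts. q0 means no part of `aba` is currently matched.
4 states suffice.
        a   b  
>* q0   q1  q0 
 * q1   q1  q2 
 * q2   q3  q0 
   q3   q3  q3 
(> = start, * = accepting)

start=q0 accept=q0,q1,q2 q0-a->q1 q0-b->q0 q1-a->q1 q1-b->q2 q2-a->q3 q2-b->q0 q3-a->q3 q3-b->q3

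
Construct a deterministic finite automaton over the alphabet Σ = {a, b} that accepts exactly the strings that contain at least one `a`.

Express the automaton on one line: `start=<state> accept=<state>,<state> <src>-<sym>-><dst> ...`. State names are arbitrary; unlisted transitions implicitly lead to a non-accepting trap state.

Count `a`s, saturating at 2: state q0 means no `a` yet, q1 means one `a` seen, q2 means more than one. Each `a` increments (capped at q2); other symbols loop. Accept from {q1, q2}.
With 3 states:
        a   b  
>  q0   q1  q0 
 * q1   q2  q1 
 * q2   q2  q2 
(> = start, * = accepting)

start=q0 accept=q1,q2 q0-a->q1 q0-b->q0 q1-a->q2 q1-b->q1 q2-a->q2 q2-b->q2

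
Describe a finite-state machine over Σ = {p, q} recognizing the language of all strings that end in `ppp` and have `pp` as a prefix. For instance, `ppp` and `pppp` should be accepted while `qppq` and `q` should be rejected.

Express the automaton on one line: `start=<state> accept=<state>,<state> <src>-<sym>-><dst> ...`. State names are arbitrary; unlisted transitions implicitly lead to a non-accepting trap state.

Build one automaton per condition and run them in lockstep. One (4 states) tracks how much of the suffix `ppp` has currently been matched; the other (4 states) tracks whether the input so far still matches the prefix `pp`. Each combined state is a pair, one component from each; accept when both components accept. Minimizing collapses redundant product states.
7 states suffice.
        p   q  
>  S0   S1  S2 
   S1   S3  S2 
   S2   S2  S2 
   S3   S4  S5 
 * S4   S4  S5 
   S5   S6  S5 
   S6   S3  S5 
(> = start, * = accepting)

start=S0 accept=S4 S0-p->S1 S0-q->S2 S1-p->S3 S1-q->S2 S2-p->S2 S2-q->S2 S3-p->S4 S3-q->S5 S4-p->S4 S4-q->S5 S5-p->S6 S5-q->S5 S6-p->S3 S6-q->S5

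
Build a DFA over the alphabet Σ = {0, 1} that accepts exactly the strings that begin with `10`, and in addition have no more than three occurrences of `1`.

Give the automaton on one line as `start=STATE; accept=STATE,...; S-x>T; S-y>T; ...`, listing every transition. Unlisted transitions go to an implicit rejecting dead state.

Run two small machines in parallel and take their product. The first has 4 states tracking whether the input so far still matches the prefix `10`; the second has 5 states tracking the count of `1`s, saturating at 4. A product state is a pair (one from each), accepting exactly when both do. After merging equivalent states the machine shrinks.
6 states suffice.
        0   1  
>  q0   q1  q2 
   q1   q1  q1 
   q2   q3  q1 
 * q3   q3  q4 
 * q4   q4  q5 
 * q5   q5  q1 
(> = start, * = accepting)

start=q0; accept=q3,q4,q5; q0-0>q1; q0-1>q2; q1-0>q1; q1-1>q1; q2-0>q3; q2-1>q1; q3-0>q3; q3-1>q4; q4-0>q4; q4-1>q5; q5-0>q5; q5-1>q1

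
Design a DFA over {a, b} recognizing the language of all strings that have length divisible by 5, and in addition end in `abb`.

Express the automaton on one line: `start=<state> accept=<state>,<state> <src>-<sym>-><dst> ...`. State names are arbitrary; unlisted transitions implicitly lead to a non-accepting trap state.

Build one automaton per condition and run them in lockstep. One (5 states) tracks the input length modulo 5; the other (4 states) tracks how much of the suffix `abb` has currently been matched. Each combined state is a pair, one component from each; accept when both components accept. Equivalent product states are then merged.
With 8 states:
        a   b  
>  S0   S1  S1 
   S1   S2  S2 
   S2   S3  S4 
   S3   S5  S6 
   S4   S5  S5 
   S5   S0  S0 
   S6   S0  S7 
 * S7   S1  S1 
(> = start, * = accepting)

start=S0 accept=S7 S0-a->S1 S0-b->S1 S1-a->S2 S1-b->S2 S2-a->S3 S2-b->S4 S3-a->S5 S3-b->S6 S4-a->S5 S4-b->S5 S5-a->S0 S5-b->S0 S6-a->S0 S6-b->S7 S7-a->S1 S7-b->S1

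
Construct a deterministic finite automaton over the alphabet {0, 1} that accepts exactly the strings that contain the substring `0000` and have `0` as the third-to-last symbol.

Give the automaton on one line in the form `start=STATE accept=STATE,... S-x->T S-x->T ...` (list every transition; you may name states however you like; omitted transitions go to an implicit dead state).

start=s0 accept=s4,s5,s6,s7 s0-0->s1 s0-1->s0 s1-0->s2 s1-1->s0 s2-0->s3 s2-1->s0 s3-0->s4 s3-1->s0 s4-0->s4 s4-1->s5 s5-0->s6 s5-1->s7 s6-0->s8 s6-1->s9 s7-0->s10 s7-1->s11 s8-0->s4 s8-1->s5 s9-0->s6 s9-1->s7 s10-0->s8 s10-1->s9 s11-0->s10 s11-1->s11

Handle the two conditions separately and then intersect. One (5 states) tracks whether and how much of `0000` has been seen; the other (15 states) tracks the last 3 symbols read. Each combined state is a pair, one component from each; accept when both components accept. Minimizing collapses redundant product states.
A 12-state machine:
          0    1  
>  s0     s1   s0 
   s1     s2   s0 
   s2     s3   s0 
   s3     s4   s0 
 * s4     s4   s5 
 * s5     s6   s7 
 * s6     s8   s9 
 * s7    s10  s11 
   s8     s4   s5 
   s9     s6   s7 
   s10    s8   s9 
   s11   s10  s11 
(> = start, * = accepting)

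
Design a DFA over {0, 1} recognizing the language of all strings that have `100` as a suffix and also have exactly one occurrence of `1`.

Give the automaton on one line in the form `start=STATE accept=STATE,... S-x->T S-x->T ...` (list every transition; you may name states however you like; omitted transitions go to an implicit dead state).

Handle the two conditions separately and then intersect. One (4 states) tracks how much of the suffix `100` has currently been matched; the other (3 states) tracks the count of `1`s, saturating at 2. Each combined state is a pair, one component from each; accept when both components accept.
        0   1  
>  q0   q0  q1 
   q1   q2  q3 
   q2   q4  q3 
   q3   q5  q3 
 * q4   q6  q3 
   q5   q7  q3 
   q6   q6  q3 
   q7   q8  q3 
   q8   q8  q3 
(> = start, * = accepting)

start=q0 accept=q4 q0-0->q0 q0-1->q1 q1-0->q2 q1-1->q3 q2-0->q4 q2-1->q3 q3-0->q5 q3-1->q3 q4-0->q6 q4-1->q3 q5-0->q7 q5-1->q3 q6-0->q6 q6-1->q3 q7-0->q8 q7-1->q3 q8-0->q8 q8-1->q3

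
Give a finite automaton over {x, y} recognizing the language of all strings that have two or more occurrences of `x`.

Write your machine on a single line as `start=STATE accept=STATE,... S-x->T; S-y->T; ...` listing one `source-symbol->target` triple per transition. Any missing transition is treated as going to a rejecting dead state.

start=s0; accept=s2,s3; s0-x->s1; s0-y->s0; s1-x->s2; s1-y->s1; s2-x->s3; s2-y->s2; s3-x->s3; s3-y->s3

Count `x`s, saturating at 3: states s0 through s2 mean 0 through 2 `x`s seen; s3 means more than 2. Each `x` increments (capped at s3); other symbols loop. Accept from {s2, s3}.
With 4 states:
        x   y  
>  s0   s1  s0 
   s1   s2  s1 
 * s2   s3  s2 
 * s3   s3  s3 
(> = start, * = accepting)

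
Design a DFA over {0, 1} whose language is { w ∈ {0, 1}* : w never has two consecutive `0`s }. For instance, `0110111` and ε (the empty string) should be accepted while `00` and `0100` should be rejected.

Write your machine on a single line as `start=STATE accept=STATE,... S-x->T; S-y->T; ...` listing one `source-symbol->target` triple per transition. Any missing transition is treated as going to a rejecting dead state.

Track partial matches of the forbidden pattern `00`. State C is a dead state reached once `00` has occurred; every other state accepts. A means no part of `00` is currently matched.
       0  1 
>* A   B  A 
 * B   C  A 
   C   C  C 
(> = start, * = accepting)

start=A; accept=A,B; A-0->B; A-1->A; B-0->C; B-1->A; C-0->C; C-1->C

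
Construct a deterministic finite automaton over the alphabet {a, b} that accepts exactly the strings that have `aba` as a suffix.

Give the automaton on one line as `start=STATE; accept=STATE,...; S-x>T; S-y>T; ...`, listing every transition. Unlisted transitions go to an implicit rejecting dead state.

Remember how much of `aba` the current input suffix matches. State q0 means no match yet; q1 means the last symbol is `a`; q2 means the last 2 symbols are `ab`; q3 means the last 3 symbols are `aba`. Only q3 accepts. On a mismatch, fall back to the longest proper suffix that is still a prefix of `aba`.
A 4-state machine:
        a   b  
>  q0   q1  q0 
   q1   q1  q2 
   q2   q3  q0 
 * q3   q1  q2 
(> = start, * = accepting)

start=q0; accept=q3; q0-a>q1; q0-b>q0; q1-a>q1; q1-b>q2; q2-a>q3; q2-b>q0; q3-a>q1; q3-b>q2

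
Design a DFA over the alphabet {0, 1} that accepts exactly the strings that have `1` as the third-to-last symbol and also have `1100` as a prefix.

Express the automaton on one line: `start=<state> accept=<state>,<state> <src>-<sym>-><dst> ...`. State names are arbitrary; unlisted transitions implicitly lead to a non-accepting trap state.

start=S0 accept=S5,S10,S11,S12 S0-0->S1 S0-1->S2 S1-0->S1 S1-1->S1 S2-0->S1 S2-1->S3 S3-0->S4 S3-1->S1 S4-0->S5 S4-1->S1 S5-0->S6 S5-1->S7 S6-0->S6 S6-1->S7 S7-0->S8 S7-1->S9 S8-0->S5 S8-1->S10 S9-0->S11 S9-1->S12 S10-0->S8 S10-1->S9 S11-0->S5 S11-1->S10 S12-0->S11 S12-1->S12

Build one automaton per condition and run them in lockstep. The first has 15 states tracking the last 3 symbols read; the second has 6 states tracking whether the input so far still matches the prefix `1100`. A product state is a pair (one from each), accepting exactly when both do. Equivalent product states are then merged.
A 13-state machine:
          0    1  
>  S0     S1   S2 
   S1     S1   S1 
   S2     S1   S3 
   S3     S4   S1 
   S4     S5   S1 
 * S5     S6   S7 
   S6     S6   S7 
   S7     S8   S9 
   S8     S5  S10 
   S9    S11  S12 
 * S10    S8   S9 
 * S11    S5  S10 
 * S12   S11  S12 
(> = start, * = accepting)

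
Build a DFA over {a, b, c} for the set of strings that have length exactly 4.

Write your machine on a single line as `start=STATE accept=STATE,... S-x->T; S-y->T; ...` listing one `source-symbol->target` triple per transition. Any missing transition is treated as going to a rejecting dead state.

start=S0; accept=S4; S0-a->S1; S0-b->S1; S0-c->S1; S1-a->S2; S1-b->S2; S1-c->S2; S2-a->S3; S2-b->S3; S2-c->S3; S3-a->S4; S3-b->S4; S3-c->S4; S4-a->S5; S4-b->S5; S4-c->S5; S5-a->S5; S5-b->S5; S5-c->S5

Count input length up to 5: every symbol moves from S0 toward S5, which means 'more than 4' and absorbs. Accept from {S4}.
A 6-state machine:
        a   b   c  
>  S0   S1  S1  S1 
   S1   S2  S2  S2 
   S2   S3  S3  S3 
   S3   S4  S4  S4 
 * S4   S5  S5  S5 
   S5   S5  S5  S5 
(> = start, * = accepting)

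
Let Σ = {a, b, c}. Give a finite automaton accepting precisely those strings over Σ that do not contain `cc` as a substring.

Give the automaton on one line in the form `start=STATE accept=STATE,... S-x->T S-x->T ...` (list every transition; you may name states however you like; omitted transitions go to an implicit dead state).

start=q0 accept=q0,q1 q0-a->q0 q0-b->q0 q0-c->q1 q1-a->q0 q1-b->q0 q1-c->q2 q2-a->q2 q2-b->q2 q2-c->q2

This is the complement of 'contains `cc`'. Use the same substring-matching states — q0 through q2 holding how much of `cc` has just been matched — but flip the accepting set: everything except the trap q2 accepts.
A 3-state machine:
        a   b   c  
>* q0   q0  q0  q1 
 * q1   q0  q0  q2 
   q2   q2  q2  q2 
(> = start, * = accepting)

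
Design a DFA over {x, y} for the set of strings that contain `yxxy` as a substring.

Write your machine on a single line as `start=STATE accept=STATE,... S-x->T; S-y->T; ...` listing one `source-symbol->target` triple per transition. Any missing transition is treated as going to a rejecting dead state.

Track how much of `yxxy` has been matched so far: state A is no progress, E is the absorbing accept state reached once `yxxy` has occurred. Intermediate states record partial matches; on a mismatch, fall back to the longest reusable overlap.
5 states suffice.
       x  y 
>  A   A  B 
   B   C  B 
   C   D  B 
   D   A  E 
 * E   E  E 
(> = start, * = accepting)

start=A; accept=E; A-x->A; A-y->B; B-x->C; B-y->B; C-x->D; C-y->B; D-x->A; D-y->E; E-x->E; E-y->E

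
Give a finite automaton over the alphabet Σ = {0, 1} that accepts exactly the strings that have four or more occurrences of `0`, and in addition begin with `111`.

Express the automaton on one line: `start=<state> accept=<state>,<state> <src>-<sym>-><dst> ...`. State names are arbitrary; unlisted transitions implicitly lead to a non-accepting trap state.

Run two small machines in parallel and take their product. One (6 states) tracks the count of `0`s, saturating at 5; the other (5 states) tracks whether the input so far still matches the prefix `111`. Each combined state is a pair, one component from each; accept when both components accept.
14 states suffice.
          0    1  
>  q0     q1   q2 
   q1     q3   q1 
   q2     q1   q4 
   q3     q5   q3 
   q4     q1   q6 
   q5     q7   q5 
   q6     q8   q6 
   q7     q9   q7 
   q8    q10   q8 
   q9     q9   q9 
   q10   q11  q10 
   q11   q12  q11 
 * q12   q13  q12 
 * q13   q13  q13 
(> = start, * = accepting)

start=q0 accept=q12,q13 q0-0->q1 q0-1->q2 q1-0->q3 q1-1->q1 q2-0->q1 q2-1->q4 q3-0->q5 q3-1->q3 q4-0->q1 q4-1->q6 q5-0->q7 q5-1->q5 q6-0->q8 q6-1->q6 q7-0->q9 q7-1->q7 q8-0->q10 q8-1->q8 q9-0->q9 q9-1->q9 q10-0->q11 q10-1->q10 q11-0->q12 q11-1->q11 q12-0->q13 q12-1->q12 q13-0->q13 q13-1->q13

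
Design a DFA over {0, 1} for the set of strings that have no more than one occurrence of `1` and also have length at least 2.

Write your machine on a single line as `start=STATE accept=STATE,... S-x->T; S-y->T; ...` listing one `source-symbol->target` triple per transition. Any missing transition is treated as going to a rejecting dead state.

Build one automaton per condition and run them in lockstep. The first has 3 states tracking the count of `1`s, saturating at 2; the second has 4 states tracking the input length, saturating at 3. A product state is a pair (one from each), accepting exactly when both do.
A 9-state machine:
        0   1  
>  q0   q1  q2 
   q1   q3  q4 
   q2   q4  q5 
 * q3   q6  q7 
 * q4   q7  q8 
   q5   q8  q8 
 * q6   q6  q7 
 * q7   q7  q8 
   q8   q8  q8 
(> = start, * = accepting)

start=q0; accept=q3,q4,q6,q7; q0-0->q1; q0-1->q2; q1-0->q3; q1-1->q4; q2-0->q4; q2-1->q5; q3-0->q6; q3-1->q7; q4-0->q7; q4-1->q8; q5-0->q8; q5-1->q8; q6-0->q6; q6-1->q7; q7-0->q7; q7-1->q8; q8-0->q8; q8-1->q8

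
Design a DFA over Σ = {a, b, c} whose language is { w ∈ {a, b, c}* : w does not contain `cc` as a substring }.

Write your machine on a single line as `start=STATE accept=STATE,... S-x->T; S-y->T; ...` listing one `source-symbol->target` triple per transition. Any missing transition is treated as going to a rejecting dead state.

This is the complement of 'contains `cc`'. Use the same substring-matching states — s0 through s2 holding how much of `cc` has just been matched — but flip the accepting set: everything except the trap s2 accepts.
A 3-state machine:
        a   b   c  
>* s0   s0  s0  s1 
 * s1   s0  s0  s2 
   s2   s2  s2  s2 
(> = start, * = accepting)

start=s0; accept=s0,s1; s0-a->s0; s0-b->s0; s0-c->s1; s1-a->s0; s1-b->s0; s1-c->s2; s2-a->s2; s2-b->s2; s2-c->s2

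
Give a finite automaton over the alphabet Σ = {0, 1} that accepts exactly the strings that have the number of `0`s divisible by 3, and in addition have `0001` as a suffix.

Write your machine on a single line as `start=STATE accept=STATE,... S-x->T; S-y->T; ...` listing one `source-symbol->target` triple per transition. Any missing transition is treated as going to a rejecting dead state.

start=s0; accept=s8; s0-0->s1; s0-1->s0; s1-0->s2; s1-1->s3; s2-0->s4; s2-1->s5; s3-0->s6; s3-1->s3; s4-0->s7; s4-1->s8; s5-0->s9; s5-1->s5; s6-0->s10; s6-1->s5; s7-0->s11; s7-1->s12; s8-0->s1; s8-1->s0; s9-0->s13; s9-1->s0; s10-0->s7; s10-1->s0; s11-0->s4; s11-1->s14; s12-0->s6; s12-1->s3; s13-0->s11; s13-1->s3; s14-0->s9; s14-1->s5

Run two small machines in parallel and take their product. One (3 states) tracks the count of `0`s modulo 3; the other (5 states) tracks how much of the suffix `0001` has currently been matched. Each combined state is a pair, one component from each; accept when both components accept.
          0    1  
>  s0     s1   s0 
   s1     s2   s3 
   s2     s4   s5 
   s3     s6   s3 
   s4     s7   s8 
   s5     s9   s5 
   s6    s10   s5 
   s7    s11  s12 
 * s8     s1   s0 
   s9    s13   s0 
   s10    s7   s0 
   s11    s4  s14 
   s12    s6   s3 
   s13   s11   s3 
   s14    s9   s5 
(> = start, * = accepting)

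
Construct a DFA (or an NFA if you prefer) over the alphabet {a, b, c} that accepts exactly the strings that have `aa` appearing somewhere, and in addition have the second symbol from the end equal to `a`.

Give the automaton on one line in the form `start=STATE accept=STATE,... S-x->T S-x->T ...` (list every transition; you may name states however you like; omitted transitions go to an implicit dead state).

start=q0 accept=q4,q13,q14 q0-a->q1 q0-b->q2 q0-c->q3 q1-a->q4 q1-b->q5 q1-c->q6 q2-a->q7 q2-b->q8 q2-c->q9 q3-a->q10 q3-b->q11 q3-c->q12 q4-a->q4 q4-b->q13 q4-c->q14 q5-a->q7 q5-b->q8 q5-c->q9 q6-a->q10 q6-b->q11 q6-c->q12 q7-a->q4 q7-b->q5 q7-c->q6 q8-a->q7 q8-b->q8 q8-c->q9 q9-a->q10 q9-b->q11 q9-c->q12 q10-a->q4 q10-b->q5 q10-c->q6 q11-a->q7 q11-b->q8 q11-c->q9 q12-a->q10 q12-b->q11 q12-c->q12 q13-a->q15 q13-b->q16 q13-c->q17 q14-a->q18 q14-b->q19 q14-c->q20 q15-a->q4 q15-b->q13 q15-c->q14 q16-a->q15 q16-b->q16 q16-c->q17 q17-a->q18 q17-b->q19 q17-c->q20 q18-a->q4 q18-b->q13 q18-c->q14 q19-a->q15 q19-b->q16 q19-c->q17 q20-a->q18 q20-b->q19 q20-c->q20

Run two small machines in parallel and take their product. The first has 3 states tracking whether and how much of `aa` has been seen; the second has 13 states tracking the last 2 symbols read. A product state is a pair (one from each), accepting exactly when both do.
21 states suffice.
          a    b    c  
>  q0     q1   q2   q3 
   q1     q4   q5   q6 
   q2     q7   q8   q9 
   q3    q10  q11  q12 
 * q4     q4  q13  q14 
   q5     q7   q8   q9 
   q6    q10  q11  q12 
   q7     q4   q5   q6 
   q8     q7   q8   q9 
   q9    q10  q11  q12 
   q10    q4   q5   q6 
   q11    q7   q8   q9 
   q12   q10  q11  q12 
 * q13   q15  q16  q17 
 * q14   q18  q19  q20 
   q15    q4  q13  q14 
   q16   q15  q16  q17 
   q17   q18  q19  q20 
   q18    q4  q13  q14 
   q19   q15  q16  q17 
   q20   q18  q19  q20 
(> = start, * = accepting)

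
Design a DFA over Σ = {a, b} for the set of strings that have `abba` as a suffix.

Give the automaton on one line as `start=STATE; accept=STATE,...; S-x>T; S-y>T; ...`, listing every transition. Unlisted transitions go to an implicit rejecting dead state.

start=s0; accept=s4; s0-a>s1; s0-b>s0; s1-a>s1; s1-b>s2; s2-a>s1; s2-b>s3; s3-a>s4; s3-b>s0; s4-a>s1; s4-b>s2

Let each state record the length of the longest suffix of the input read so far that is also a prefix of `abba`. s1 means the last symbol is `a`; s2 means the last 2 symbols are `ab`; s3 means the last 3 symbols are `abb`; s4 means the last 4 symbols are `abba`. Accept only at s4, where the string currently ends in `abba`.
        a   b  
>  s0   s1  s0 
   s1   s1  s2 
   s2   s1  s3 
   s3   s4  s0 
 * s4   s1  s2 
(> = start, * = accepting)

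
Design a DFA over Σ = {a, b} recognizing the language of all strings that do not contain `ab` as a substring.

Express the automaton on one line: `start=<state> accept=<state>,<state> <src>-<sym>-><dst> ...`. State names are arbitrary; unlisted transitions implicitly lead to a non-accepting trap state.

start=q0 accept=q0,q1 q0-a->q1 q0-b->q0 q1-a->q1 q1-b->q2 q2-a->q2 q2-b->q2

Track partial matches of the forbidden pattern `ab`. State q2 is a dead state reached once `ab` has occurred; every other state accepts. q0 means no part of `ab` is currently matched.
A 3-state machine:
        a   b  
>* q0   q1  q0 
 * q1   q1  q2 
   q2   q2  q2 
(> = start, * = accepting)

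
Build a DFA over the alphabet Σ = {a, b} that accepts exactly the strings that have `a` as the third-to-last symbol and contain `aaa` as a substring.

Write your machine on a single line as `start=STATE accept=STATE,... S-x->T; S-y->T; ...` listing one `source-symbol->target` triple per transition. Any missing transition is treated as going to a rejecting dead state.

start=q0; accept=q3,q4,q5,q6; q0-a->q1; q0-b->q0; q1-a->q2; q1-b->q0; q2-a->q3; q2-b->q0; q3-a->q3; q3-b->q4; q4-a->q5; q4-b->q6; q5-a->q7; q5-b->q8; q6-a->q9; q6-b->q10; q7-a->q3; q7-b->q4; q8-a->q5; q8-b->q6; q9-a->q7; q9-b->q8; q10-a->q9; q10-b->q10

Handle the two conditions separately and then intersect. The first has 15 states tracking the last 3 symbols read; the second has 4 states tracking whether and how much of `aaa` has been seen. A product state is a pair (one from each), accepting exactly when both do. Minimizing collapses redundant product states.
With 11 states:
          a    b  
>  q0     q1   q0 
   q1     q2   q0 
   q2     q3   q0 
 * q3     q3   q4 
 * q4     q5   q6 
 * q5     q7   q8 
 * q6     q9  q10 
   q7     q3   q4 
   q8     q5   q6 
   q9     q7   q8 
   q10    q9  q10 
(> = start, * = accepting)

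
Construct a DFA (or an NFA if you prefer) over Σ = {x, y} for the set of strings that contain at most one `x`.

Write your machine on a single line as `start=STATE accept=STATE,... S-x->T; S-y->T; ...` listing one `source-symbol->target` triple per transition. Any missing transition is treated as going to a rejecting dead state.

Count `x`s, saturating at 2: state s0 means no `x` yet, s1 means one `x` seen, s2 means more than one. Each `x` increments (capped at s2); other symbols loop. Accept from {s0, s1}.
3 states suffice.
        x   y  
>* s0   s1  s0 
 * s1   s2  s1 
   s2   s2  s2 
(> = start, * = accepting)

start=s0; accept=s0,s1; s0-x->s1; s0-y->s0; s1-x->s2; s1-y->s1; s2-x->s2; s2-y->s2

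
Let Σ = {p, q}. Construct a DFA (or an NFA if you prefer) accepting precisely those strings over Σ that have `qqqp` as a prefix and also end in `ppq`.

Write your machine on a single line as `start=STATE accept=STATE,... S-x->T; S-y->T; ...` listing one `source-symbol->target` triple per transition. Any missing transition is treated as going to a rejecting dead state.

Handle the two conditions separately and then intersect. The first has 6 states tracking whether the input so far still matches the prefix `qqqp`; the second has 4 states tracking how much of the suffix `ppq` has currently been matched. A product state is a pair (one from each), accepting exactly when both do.
          p    q  
>  S0     S1   S2 
   S1     S3   S4 
   S2     S1   S5 
   S3     S3   S6 
   S4     S1   S4 
   S5     S1   S7 
   S6     S1   S4 
   S7     S8   S4 
   S8     S9  S10 
   S9     S9  S11 
   S10    S8  S10 
 * S11    S8  S10 
(> = start, * = accepting)

start=S0; accept=S11; S0-p->S1; S0-q->S2; S1-p->S3; S1-q->S4; S2-p->S1; S2-q->S5; S3-p->S3; S3-q->S6; S4-p->S1; S4-q->S4; S5-p->S1; S5-q->S7; S6-p->S1; S6-q->S4; S7-p->S8; S7-q->S4; S8-p->S9; S8-q->S10; S9-p->S9; S9-q->S11; S10-p->S8; S10-q->S10; S11-p->S8; S11-q->S10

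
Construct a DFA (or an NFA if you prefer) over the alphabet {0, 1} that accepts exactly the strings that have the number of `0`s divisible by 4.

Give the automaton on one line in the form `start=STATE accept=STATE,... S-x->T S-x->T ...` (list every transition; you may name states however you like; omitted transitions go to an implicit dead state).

start=A accept=A A-0->B A-1->A B-0->C B-1->B C-0->D C-1->C D-0->A D-1->D

The only thing that matters is how many `0`s have appeared, reduced mod 4. Use one state per residue: A for 0, …, D for 3. Reading `0` moves to the next residue; anything else stays put. A is accepting.
       0  1 
>* A   B  A 
   B   C  B 
   C   D  C 
   D   A  D 
(> = start, * = accepting)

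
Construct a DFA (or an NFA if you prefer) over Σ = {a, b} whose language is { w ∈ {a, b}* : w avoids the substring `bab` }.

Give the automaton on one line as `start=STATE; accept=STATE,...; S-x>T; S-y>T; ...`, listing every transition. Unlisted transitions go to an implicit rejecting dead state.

start=s0; accept=s0,s1,s2; s0-a>s0; s0-b>s1; s1-a>s2; s1-b>s1; s2-a>s0; s2-b>s3; s3-a>s3; s3-b>s3

This is the complement of 'contains `bab`'. Use the same substring-matching states — s0 through s3 holding how much of `bab` has just been matched — but flip the accepting set: everything except the trap s3 accepts.
4 states suffice.
        a   b  
>* s0   s0  s1 
 * s1   s2  s1 
 * s2   s0  s3 
   s3   s3  s3 
(> = start, * = accepting)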